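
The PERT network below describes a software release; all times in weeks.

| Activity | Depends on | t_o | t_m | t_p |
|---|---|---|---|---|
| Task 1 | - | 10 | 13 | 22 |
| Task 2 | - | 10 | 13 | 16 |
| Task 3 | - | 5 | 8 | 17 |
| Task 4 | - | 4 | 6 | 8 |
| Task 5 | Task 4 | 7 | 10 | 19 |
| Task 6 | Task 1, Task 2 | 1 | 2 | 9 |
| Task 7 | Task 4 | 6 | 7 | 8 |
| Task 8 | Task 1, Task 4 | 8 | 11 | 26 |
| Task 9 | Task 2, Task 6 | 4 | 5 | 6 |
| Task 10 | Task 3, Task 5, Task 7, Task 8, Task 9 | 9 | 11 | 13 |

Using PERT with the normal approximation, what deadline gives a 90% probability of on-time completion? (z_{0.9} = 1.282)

42.7 weeks

te_Task 1 = (10 + 4·13 + 22)/6 = 84/6 = 14; σ²_Task 1 = ((22−10)/6)² = 4.000
te_Task 2 = (10 + 4·13 + 16)/6 = 78/6 = 13; σ²_Task 2 = ((16−10)/6)² = 1.000
te_Task 3 = (5 + 4·8 + 17)/6 = 54/6 = 9; σ²_Task 3 = ((17−5)/6)² = 4.000
te_Task 4 = (4 + 4·6 + 8)/6 = 36/6 = 6; σ²_Task 4 = ((8−4)/6)² = 0.444
te_Task 5 = (7 + 4·10 + 19)/6 = 66/6 = 11; σ²_Task 5 = ((19−7)/6)² = 4.000
te_Task 6 = (1 + 4·2 + 9)/6 = 18/6 = 3; σ²_Task 6 = ((9−1)/6)² = 1.778
te_Task 7 = (6 + 4·7 + 8)/6 = 42/6 = 7; σ²_Task 7 = ((8−6)/6)² = 0.111
te_Task 8 = (8 + 4·11 + 26)/6 = 78/6 = 13; σ²_Task 8 = ((26−8)/6)² = 9.000
te_Task 9 = (4 + 4·5 + 6)/6 = 30/6 = 5; σ²_Task 9 = ((6−4)/6)² = 0.111
te_Task 10 = (9 + 4·11 + 13)/6 = 66/6 = 11; σ²_Task 10 = ((13−9)/6)² = 0.444

Forward pass:
ES_Task 1 = 0; EF_Task 1 = 14
ES_Task 2 = 0; EF_Task 2 = 13
ES_Task 3 = 0; EF_Task 3 = 9
ES_Task 4 = 0; EF_Task 4 = 6
ES_Task 5 = 6; EF_Task 5 = 6+11 = 17
ES_Task 6 = max(EF_Task 1=14, EF_Task 2=13) = 14; EF_Task 6 = 14+3 = 17
ES_Task 7 = 6; EF_Task 7 = 6+7 = 13
ES_Task 8 = max(EF_Task 1=14, EF_Task 4=6) = 14; EF_Task 8 = 14+13 = 27
ES_Task 9 = max(EF_Task 2=13, EF_Task 6=17) = 17; EF_Task 9 = 17+5 = 22
ES_Task 10 = max(EF_Task 3=9, EF_Task 5=17, EF_Task 7=13, EF_Task 8=27, EF_Task 9=22) = 27; EF_Task 10 = 27+11 = 38
Expected project duration μ = 38 weeks. Critical path: Task 1 → Task 8 → Task 10.

Variance along critical path = 4.000 + 9.000 + 0.444 = 13.444; σ = 3.667 weeks.
D = μ + z·σ = 38 + 1.282·3.667 = 42.7 weeks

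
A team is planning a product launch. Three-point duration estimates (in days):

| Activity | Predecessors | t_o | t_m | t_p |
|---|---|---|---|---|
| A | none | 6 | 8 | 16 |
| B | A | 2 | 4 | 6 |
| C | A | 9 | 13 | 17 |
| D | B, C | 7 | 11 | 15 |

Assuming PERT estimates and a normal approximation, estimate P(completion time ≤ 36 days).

te_A = (6 + 4·8 + 16)/6 = 54/6 = 9; σ²_A = ((16−6)/6)² = 2.778
te_B = (2 + 4·4 + 6)/6 = 24/6 = 4; σ²_B = ((6−2)/6)² = 0.444
te_C = (9 + 4·13 + 17)/6 = 78/6 = 13; σ²_C = ((17−9)/6)² = 1.778
te_D = (7 + 4·11 + 15)/6 = 66/6 = 11; σ²_D = ((15−7)/6)² = 1.778

Forward pass:
ES_A = 0; EF_A = 9
ES_B = 9; EF_B = 9+4 = 13
ES_C = 9; EF_C = 9+13 = 22
ES_D = max(EF_B=13, EF_C=22) = 22; EF_D = 22+11 = 33
Expected project duration μ = 33 days. Critical path: A → C → D.

Variance along critical path = 2.778 + 1.778 + 1.778 = 6.333; σ = √6.333 = 2.517 days.
Z = (36 − 33) / 2.517 = 1.192
P(T ≤ 36) = Φ(1.192) ≈ 0.883

0.883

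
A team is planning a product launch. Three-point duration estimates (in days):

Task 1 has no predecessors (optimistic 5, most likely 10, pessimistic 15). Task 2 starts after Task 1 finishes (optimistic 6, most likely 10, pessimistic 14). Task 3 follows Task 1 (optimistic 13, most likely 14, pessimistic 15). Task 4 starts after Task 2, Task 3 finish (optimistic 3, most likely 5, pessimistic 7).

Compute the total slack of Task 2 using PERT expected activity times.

te_Task 1 = (5 + 4·10 + 15)/6 = 60/6 = 10
te_Task 2 = (6 + 4·10 + 14)/6 = 60/6 = 10
te_Task 3 = (13 + 4·14 + 15)/6 = 84/6 = 14
te_Task 4 = (3 + 4·5 + 7)/6 = 30/6 = 5

Forward pass:
ES_Task 1 = 0; EF_Task 1 = 10
ES_Task 2 = 10; EF_Task 2 = 10+10 = 20
ES_Task 3 = 10; EF_Task 3 = 10+14 = 24
ES_Task 4 = max(EF_Task 2=20, EF_Task 3=24) = 24; EF_Task 4 = 24+5 = 29
Expected project duration μ = 29 days. Critical path: Task 1 → Task 3 → Task 4.

Backward pass:
LF_Task 4 = 29; LS_Task 4 = 29−5 = 24
LF_Task 3 = LS_Task 4 = 24; LS_Task 3 = 24−14 = 10
LF_Task 2 = LS_Task 4 = 24; LS_Task 2 = 24−10 = 14
LF_Task 1 = min(LS_Task 2=14, LS_Task 3=10) = 10; LS_Task 1 = 10−10 = 0
Slack_Task 2 = LS_Task 2 − ES_Task 2 = 14 − 10 = 4

4 days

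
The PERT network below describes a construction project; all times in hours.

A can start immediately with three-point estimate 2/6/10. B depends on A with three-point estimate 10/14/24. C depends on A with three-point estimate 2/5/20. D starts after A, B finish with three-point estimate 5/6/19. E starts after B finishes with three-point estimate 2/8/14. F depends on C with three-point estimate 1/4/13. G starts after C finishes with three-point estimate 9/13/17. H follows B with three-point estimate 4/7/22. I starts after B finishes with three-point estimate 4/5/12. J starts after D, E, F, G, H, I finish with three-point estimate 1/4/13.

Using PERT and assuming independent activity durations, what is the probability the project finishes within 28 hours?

te_A = (2 + 4·6 + 10)/6 = 36/6 = 6; σ²_A = ((10−2)/6)² = 1.778
te_B = (10 + 4·14 + 24)/6 = 90/6 = 15; σ²_B = ((24−10)/6)² = 5.444
te_C = (2 + 4·5 + 20)/6 = 42/6 = 7; σ²_C = ((20−2)/6)² = 9.000
te_D = (5 + 4·6 + 19)/6 = 48/6 = 8; σ²_D = ((19−5)/6)² = 5.444
te_E = (2 + 4·8 + 14)/6 = 48/6 = 8; σ²_E = ((14−2)/6)² = 4.000
te_F = (1 + 4·4 + 13)/6 = 30/6 = 5; σ²_F = ((13−1)/6)² = 4.000
te_G = (9 + 4·13 + 17)/6 = 78/6 = 13; σ²_G = ((17−9)/6)² = 1.778
te_H = (4 + 4·7 + 22)/6 = 54/6 = 9; σ²_H = ((22−4)/6)² = 9.000
te_I = (4 + 4·5 + 12)/6 = 36/6 = 6; σ²_I = ((12−4)/6)² = 1.778
te_J = (1 + 4·4 + 13)/6 = 30/6 = 5; σ²_J = ((13−1)/6)² = 4.000

Forward pass:
ES_A = 0; EF_A = 6
ES_B = 6; EF_B = 6+15 = 21
ES_C = 6; EF_C = 6+7 = 13
ES_D = max(EF_A=6, EF_B=21) = 21; EF_D = 21+8 = 29
ES_E = 21; EF_E = 21+8 = 29
ES_F = 13; EF_F = 13+5 = 18
ES_G = 13; EF_G = 13+13 = 26
ES_H = 21; EF_H = 21+9 = 30
ES_I = 21; EF_I = 21+6 = 27
ES_J = max(EF_D=29, EF_E=29, EF_F=18, EF_G=26, EF_H=30, EF_I=27) = 30; EF_J = 30+5 = 35
Expected project duration μ = 35 hours. Critical path: A → B → H → J.

Variance along critical path = 1.778 + 5.444 + 9.000 + 4.000 = 20.222; σ = √20.222 = 4.497 hours.
Z = (28 − 35) / 4.497 = -1.557
P(T ≤ 28) = Φ(-1.557) ≈ 0.060

0.060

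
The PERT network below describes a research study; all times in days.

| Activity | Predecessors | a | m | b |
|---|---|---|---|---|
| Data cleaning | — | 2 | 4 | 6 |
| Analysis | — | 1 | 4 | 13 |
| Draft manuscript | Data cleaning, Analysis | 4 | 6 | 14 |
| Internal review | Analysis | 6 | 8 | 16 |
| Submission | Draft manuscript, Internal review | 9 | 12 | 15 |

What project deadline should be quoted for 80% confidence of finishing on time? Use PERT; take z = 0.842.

28.3 days

te_Data cleaning = (2 + 4·4 + 6)/6 = 24/6 = 4; σ²_Data cleaning = ((6−2)/6)² = 0.444
te_Analysis = (1 + 4·4 + 13)/6 = 30/6 = 5; σ²_Analysis = ((13−1)/6)² = 4.000
te_Draft manuscript = (4 + 4·6 + 14)/6 = 42/6 = 7; σ²_Draft manuscript = ((14−4)/6)² = 2.778
te_Internal review = (6 + 4·8 + 16)/6 = 54/6 = 9; σ²_Internal review = ((16−6)/6)² = 2.778
te_Submission = (9 + 4·12 + 15)/6 = 72/6 = 12; σ²_Submission = ((15−9)/6)² = 1.000

Forward pass:
ES_Data cleaning = 0; EF_Data cleaning = 4
ES_Analysis = 0; EF_Analysis = 5
ES_Draft manuscript = max(EF_Data cleaning=4, EF_Analysis=5) = 5; EF_Draft manuscript = 5+7 = 12
ES_Internal review = 5; EF_Internal review = 5+9 = 14
ES_Submission = max(EF_Draft manuscript=12, EF_Internal review=14) = 14; EF_Submission = 14+12 = 26
Expected project duration μ = 26 days. Critical path: Analysis → Internal review → Submission.

Variance along critical path = 4.000 + 2.778 + 1.000 = 7.778; σ = 2.789 days.
D = μ + z·σ = 26 + 0.842·2.789 = 28.3 days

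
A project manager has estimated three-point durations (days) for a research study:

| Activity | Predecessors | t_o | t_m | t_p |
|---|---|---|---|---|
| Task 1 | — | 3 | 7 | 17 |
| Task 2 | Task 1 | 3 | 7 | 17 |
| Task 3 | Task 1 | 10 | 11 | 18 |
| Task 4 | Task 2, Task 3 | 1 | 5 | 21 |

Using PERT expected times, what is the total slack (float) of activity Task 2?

te_Task 1 = (3 + 4·7 + 17)/6 = 48/6 = 8
te_Task 2 = (3 + 4·7 + 17)/6 = 48/6 = 8
te_Task 3 = (10 + 4·11 + 18)/6 = 72/6 = 12
te_Task 4 = (1 + 4·5 + 21)/6 = 42/6 = 7

Forward pass:
ES_Task 1 = 0; EF_Task 1 = 8
ES_Task 2 = 8; EF_Task 2 = 8+8 = 16
ES_Task 3 = 8; EF_Task 3 = 8+12 = 20
ES_Task 4 = max(EF_Task 2=16, EF_Task 3=20) = 20; EF_Task 4 = 20+7 = 27
Expected project duration μ = 27 days. Critical path: Task 1 → Task 3 → Task 4.

Backward pass:
LF_Task 4 = 27; LS_Task 4 = 27−7 = 20
LF_Task 3 = LS_Task 4 = 20; LS_Task 3 = 20−12 = 8
LF_Task 2 = LS_Task 4 = 20; LS_Task 2 = 20−8 = 12
LF_Task 1 = min(LS_Task 2=12, LS_Task 3=8) = 8; LS_Task 1 = 8−8 = 0
Slack_Task 2 = LS_Task 2 − ES_Task 2 = 12 − 8 = 4

4 days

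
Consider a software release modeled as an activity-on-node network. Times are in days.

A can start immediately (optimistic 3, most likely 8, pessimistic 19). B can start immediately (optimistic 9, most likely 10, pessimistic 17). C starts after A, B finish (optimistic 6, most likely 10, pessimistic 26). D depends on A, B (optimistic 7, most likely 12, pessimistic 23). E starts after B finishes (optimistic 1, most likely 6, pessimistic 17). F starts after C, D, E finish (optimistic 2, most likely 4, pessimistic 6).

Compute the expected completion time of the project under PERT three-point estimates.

te_A = (3 + 4·8 + 19)/6 = 54/6 = 9
te_B = (9 + 4·10 + 17)/6 = 66/6 = 11
te_C = (6 + 4·10 + 26)/6 = 72/6 = 12
te_D = (7 + 4·12 + 23)/6 = 78/6 = 13
te_E = (1 + 4·6 + 17)/6 = 42/6 = 7
te_F = (2 + 4·4 + 6)/6 = 24/6 = 4

Forward pass:
ES_A = 0; EF_A = 9
ES_B = 0; EF_B = 11
ES_C = max(EF_A=9, EF_B=11) = 11; EF_C = 11+12 = 23
ES_D = max(EF_A=9, EF_B=11) = 11; EF_D = 11+13 = 24
ES_E = 11; EF_E = 11+7 = 18
ES_F = max(EF_C=23, EF_D=24, EF_E=18) = 24; EF_F = 24+4 = 28
Expected project duration μ = 28 days. Critical path: B → D → F.

28 days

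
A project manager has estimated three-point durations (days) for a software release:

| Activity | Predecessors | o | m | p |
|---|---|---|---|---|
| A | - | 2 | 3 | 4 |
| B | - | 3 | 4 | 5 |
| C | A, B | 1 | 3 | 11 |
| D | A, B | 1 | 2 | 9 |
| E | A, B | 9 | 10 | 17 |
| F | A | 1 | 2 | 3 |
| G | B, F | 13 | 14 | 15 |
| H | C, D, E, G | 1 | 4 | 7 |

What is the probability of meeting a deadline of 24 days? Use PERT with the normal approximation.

te_A = (2 + 4·3 + 4)/6 = 18/6 = 3; σ²_A = ((4−2)/6)² = 0.111
te_B = (3 + 4·4 + 5)/6 = 24/6 = 4; σ²_B = ((5−3)/6)² = 0.111
te_C = (1 + 4·3 + 11)/6 = 24/6 = 4; σ²_C = ((11−1)/6)² = 2.778
te_D = (1 + 4·2 + 9)/6 = 18/6 = 3; σ²_D = ((9−1)/6)² = 1.778
te_E = (9 + 4·10 + 17)/6 = 66/6 = 11; σ²_E = ((17−9)/6)² = 1.778
te_F = (1 + 4·2 + 3)/6 = 12/6 = 2; σ²_F = ((3−1)/6)² = 0.111
te_G = (13 + 4·14 + 15)/6 = 84/6 = 14; σ²_G = ((15−13)/6)² = 0.111
te_H = (1 + 4·4 + 7)/6 = 24/6 = 4; σ²_H = ((7−1)/6)² = 1.000

Forward pass:
ES_A = 0; EF_A = 3
ES_B = 0; EF_B = 4
ES_C = max(EF_A=3, EF_B=4) = 4; EF_C = 4+4 = 8
ES_D = max(EF_A=3, EF_B=4) = 4; EF_D = 4+3 = 7
ES_E = max(EF_A=3, EF_B=4) = 4; EF_E = 4+11 = 15
ES_F = 3; EF_F = 3+2 = 5
ES_G = max(EF_B=4, EF_F=5) = 5; EF_G = 5+14 = 19
ES_H = max(EF_C=8, EF_D=7, EF_E=15, EF_G=19) = 19; EF_H = 19+4 = 23
Expected project duration μ = 23 days. Critical path: A → F → G → H.

Variance along critical path = 0.111 + 0.111 + 0.111 + 1.000 = 1.333; σ = √1.333 = 1.155 days.
Z = (24 − 23) / 1.155 = 0.866
P(T ≤ 24) = Φ(0.866) ≈ 0.807

0.807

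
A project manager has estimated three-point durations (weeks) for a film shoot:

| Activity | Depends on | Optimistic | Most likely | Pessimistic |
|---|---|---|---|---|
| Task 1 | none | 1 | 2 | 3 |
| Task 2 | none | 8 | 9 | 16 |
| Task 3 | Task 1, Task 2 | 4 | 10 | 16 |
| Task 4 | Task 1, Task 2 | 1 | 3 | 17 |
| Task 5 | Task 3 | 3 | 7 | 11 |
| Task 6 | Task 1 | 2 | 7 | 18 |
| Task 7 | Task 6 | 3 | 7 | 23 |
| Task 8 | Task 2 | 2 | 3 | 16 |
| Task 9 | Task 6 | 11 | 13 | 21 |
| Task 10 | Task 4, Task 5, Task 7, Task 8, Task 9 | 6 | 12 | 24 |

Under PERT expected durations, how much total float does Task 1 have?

3 weeks

te_Task 1 = (1 + 4·2 + 3)/6 = 12/6 = 2
te_Task 2 = (8 + 4·9 + 16)/6 = 60/6 = 10
te_Task 3 = (4 + 4·10 + 16)/6 = 60/6 = 10
te_Task 4 = (1 + 4·3 + 17)/6 = 30/6 = 5
te_Task 5 = (3 + 4·7 + 11)/6 = 42/6 = 7
te_Task 6 = (2 + 4·7 + 18)/6 = 48/6 = 8
te_Task 7 = (3 + 4·7 + 23)/6 = 54/6 = 9
te_Task 8 = (2 + 4·3 + 16)/6 = 30/6 = 5
te_Task 9 = (11 + 4·13 + 21)/6 = 84/6 = 14
te_Task 10 = (6 + 4·12 + 24)/6 = 78/6 = 13

Forward pass:
ES_Task 1 = 0; EF_Task 1 = 2
ES_Task 2 = 0; EF_Task 2 = 10
ES_Task 3 = max(EF_Task 1=2, EF_Task 2=10) = 10; EF_Task 3 = 10+10 = 20
ES_Task 4 = max(EF_Task 1=2, EF_Task 2=10) = 10; EF_Task 4 = 10+5 = 15
ES_Task 5 = 20; EF_Task 5 = 20+7 = 27
ES_Task 6 = 2; EF_Task 6 = 2+8 = 10
ES_Task 7 = 10; EF_Task 7 = 10+9 = 19
ES_Task 8 = 10; EF_Task 8 = 10+5 = 15
ES_Task 9 = 10; EF_Task 9 = 10+14 = 24
ES_Task 10 = max(EF_Task 4=15, EF_Task 5=27, EF_Task 7=19, EF_Task 8=15, EF_Task 9=24) = 27; EF_Task 10 = 27+13 = 40
Expected project duration μ = 40 weeks. Critical path: Task 2 → Task 3 → Task 5 → Task 10.

Backward pass:
LF_Task 10 = 40; LS_Task 10 = 40−13 = 27
LF_Task 9 = LS_Task 10 = 27; LS_Task 9 = 27−14 = 13
LF_Task 8 = LS_Task 10 = 27; LS_Task 8 = 27−5 = 22
LF_Task 7 = LS_Task 10 = 27; LS_Task 7 = 27−9 = 18
LF_Task 6 = min(LS_Task 7=18, LS_Task 9=13) = 13; LS_Task 6 = 13−8 = 5
LF_Task 5 = LS_Task 10 = 27; LS_Task 5 = 27−7 = 20
LF_Task 4 = LS_Task 10 = 27; LS_Task 4 = 27−5 = 22
LF_Task 3 = LS_Task 5 = 20; LS_Task 3 = 20−10 = 10
LF_Task 2 = min(LS_Task 3=10, LS_Task 4=22, LS_Task 8=22) = 10; LS_Task 2 = 10−10 = 0
LF_Task 1 = min(LS_Task 3=10, LS_Task 4=22, LS_Task 6=5) = 5; LS_Task 1 = 5−2 = 3
Slack_Task 1 = LS_Task 1 − ES_Task 1 = 3 − 0 = 3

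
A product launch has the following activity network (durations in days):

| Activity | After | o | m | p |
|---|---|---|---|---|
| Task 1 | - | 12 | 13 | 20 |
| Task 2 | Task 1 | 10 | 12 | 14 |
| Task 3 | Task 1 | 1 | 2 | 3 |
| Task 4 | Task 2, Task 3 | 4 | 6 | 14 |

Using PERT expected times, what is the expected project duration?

te_Task 1 = (12 + 4·13 + 20)/6 = 84/6 = 14
te_Task 2 = (10 + 4·12 + 14)/6 = 72/6 = 12
te_Task 3 = (1 + 4·2 + 3)/6 = 12/6 = 2
te_Task 4 = (4 + 4·6 + 14)/6 = 42/6 = 7

Forward pass:
ES_Task 1 = 0; EF_Task 1 = 14
ES_Task 2 = 14; EF_Task 2 = 14+12 = 26
ES_Task 3 = 14; EF_Task 3 = 14+2 = 16
ES_Task 4 = max(EF_Task 2=26, EF_Task 3=16) = 26; EF_Task 4 = 26+7 = 33
Expected project duration μ = 33 days. Critical path: Task 1 → Task 2 → Task 4.

33 days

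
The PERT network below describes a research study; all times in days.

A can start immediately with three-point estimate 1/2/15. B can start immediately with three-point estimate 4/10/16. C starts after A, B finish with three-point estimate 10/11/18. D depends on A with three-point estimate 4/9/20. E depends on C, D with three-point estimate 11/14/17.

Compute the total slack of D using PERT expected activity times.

8 days

te_A = (1 + 4·2 + 15)/6 = 24/6 = 4
te_B = (4 + 4·10 + 16)/6 = 60/6 = 10
te_C = (10 + 4·11 + 18)/6 = 72/6 = 12
te_D = (4 + 4·9 + 20)/6 = 60/6 = 10
te_E = (11 + 4·14 + 17)/6 = 84/6 = 14

Forward pass:
ES_A = 0; EF_A = 4
ES_B = 0; EF_B = 10
ES_C = max(EF_A=4, EF_B=10) = 10; EF_C = 10+12 = 22
ES_D = 4; EF_D = 4+10 = 14
ES_E = max(EF_C=22, EF_D=14) = 22; EF_E = 22+14 = 36
Expected project duration μ = 36 days. Critical path: B → C → E.

Backward pass:
LF_E = 36; LS_E = 36−14 = 22
LF_D = LS_E = 22; LS_D = 22−10 = 12
LF_C = LS_E = 22; LS_C = 22−12 = 10
LF_B = LS_C = 10; LS_B = 10−10 = 0
LF_A = min(LS_C=10, LS_D=12) = 10; LS_A = 10−4 = 6
Slack_D = LS_D − ES_D = 12 − 4 = 8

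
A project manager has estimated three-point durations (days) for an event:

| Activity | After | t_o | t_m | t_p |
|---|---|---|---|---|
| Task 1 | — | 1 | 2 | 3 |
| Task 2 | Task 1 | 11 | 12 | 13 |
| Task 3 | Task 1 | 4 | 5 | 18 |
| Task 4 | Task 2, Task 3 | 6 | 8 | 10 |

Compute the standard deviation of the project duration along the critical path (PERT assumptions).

0.82 days

te_Task 1 = (1 + 4·2 + 3)/6 = 12/6 = 2; σ²_Task 1 = ((3−1)/6)² = 0.111
te_Task 2 = (11 + 4·12 + 13)/6 = 72/6 = 12; σ²_Task 2 = ((13−11)/6)² = 0.111
te_Task 3 = (4 + 4·5 + 18)/6 = 42/6 = 7; σ²_Task 3 = ((18−4)/6)² = 5.444
te_Task 4 = (6 + 4·8 + 10)/6 = 48/6 = 8; σ²_Task 4 = ((10−6)/6)² = 0.444

Forward pass:
ES_Task 1 = 0; EF_Task 1 = 2
ES_Task 2 = 2; EF_Task 2 = 2+12 = 14
ES_Task 3 = 2; EF_Task 3 = 2+7 = 9
ES_Task 4 = max(EF_Task 2=14, EF_Task 3=9) = 14; EF_Task 4 = 14+8 = 22
Expected project duration μ = 22 days. Critical path: Task 1 → Task 2 → Task 4.

Variance along critical path = 0.111 + 0.111 + 0.444 = 0.667
σ = √0.667 = 0.816 days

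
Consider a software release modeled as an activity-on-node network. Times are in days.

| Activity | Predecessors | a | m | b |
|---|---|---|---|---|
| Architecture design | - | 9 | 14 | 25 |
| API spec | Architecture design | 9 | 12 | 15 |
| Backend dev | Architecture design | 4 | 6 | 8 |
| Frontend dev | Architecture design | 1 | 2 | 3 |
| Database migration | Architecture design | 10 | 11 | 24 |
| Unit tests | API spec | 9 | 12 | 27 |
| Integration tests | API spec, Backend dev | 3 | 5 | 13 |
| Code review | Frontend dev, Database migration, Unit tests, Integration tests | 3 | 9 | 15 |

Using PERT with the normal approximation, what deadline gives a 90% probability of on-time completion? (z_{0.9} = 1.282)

te_Architecture design = (9 + 4·14 + 25)/6 = 90/6 = 15; σ²_Architecture design = ((25−9)/6)² = 7.111
te_API spec = (9 + 4·12 + 15)/6 = 72/6 = 12; σ²_API spec = ((15−9)/6)² = 1.000
te_Backend dev = (4 + 4·6 + 8)/6 = 36/6 = 6; σ²_Backend dev = ((8−4)/6)² = 0.444
te_Frontend dev = (1 + 4·2 + 3)/6 = 12/6 = 2; σ²_Frontend dev = ((3−1)/6)² = 0.111
te_Database migration = (10 + 4·11 + 24)/6 = 78/6 = 13; σ²_Database migration = ((24−10)/6)² = 5.444
te_Unit tests = (9 + 4·12 + 27)/6 = 84/6 = 14; σ²_Unit tests = ((27−9)/6)² = 9.000
te_Integration tests = (3 + 4·5 + 13)/6 = 36/6 = 6; σ²_Integration tests = ((13−3)/6)² = 2.778
te_Code review = (3 + 4·9 + 15)/6 = 54/6 = 9; σ²_Code review = ((15−3)/6)² = 4.000

Forward pass:
ES_Architecture design = 0; EF_Architecture design = 15
ES_API spec = 15; EF_API spec = 15+12 = 27
ES_Backend dev = 15; EF_Backend dev = 15+6 = 21
ES_Frontend dev = 15; EF_Frontend dev = 15+2 = 17
ES_Database migration = 15; EF_Database migration = 15+13 = 28
ES_Unit tests = 27; EF_Unit tests = 27+14 = 41
ES_Integration tests = max(EF_API spec=27, EF_Backend dev=21) = 27; EF_Integration tests = 27+6 = 33
ES_Code review = max(EF_Frontend dev=17, EF_Database migration=28, EF_Unit tests=41, EF_Integration tests=33) = 41; EF_Code review = 41+9 = 50
Expected project duration μ = 50 days. Critical path: Architecture design → API spec → Unit tests → Code review.

Variance along critical path = 7.111 + 1.000 + 9.000 + 4.000 = 21.111; σ = 4.595 days.
D = μ + z·σ = 50 + 1.282·4.595 = 55.9 days

55.9 days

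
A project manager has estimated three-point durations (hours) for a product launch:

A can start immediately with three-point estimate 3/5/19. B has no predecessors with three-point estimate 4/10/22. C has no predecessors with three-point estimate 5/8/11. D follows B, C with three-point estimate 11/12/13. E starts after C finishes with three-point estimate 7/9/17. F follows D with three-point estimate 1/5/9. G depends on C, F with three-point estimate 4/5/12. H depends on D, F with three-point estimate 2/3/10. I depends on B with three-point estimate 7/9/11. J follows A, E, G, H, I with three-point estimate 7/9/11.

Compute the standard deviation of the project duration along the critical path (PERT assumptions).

te_A = (3 + 4·5 + 19)/6 = 42/6 = 7; σ²_A = ((19−3)/6)² = 7.111
te_B = (4 + 4·10 + 22)/6 = 66/6 = 11; σ²_B = ((22−4)/6)² = 9.000
te_C = (5 + 4·8 + 11)/6 = 48/6 = 8; σ²_C = ((11−5)/6)² = 1.000
te_D = (11 + 4·12 + 13)/6 = 72/6 = 12; σ²_D = ((13−11)/6)² = 0.111
te_E = (7 + 4·9 + 17)/6 = 60/6 = 10; σ²_E = ((17−7)/6)² = 2.778
te_F = (1 + 4·5 + 9)/6 = 30/6 = 5; σ²_F = ((9−1)/6)² = 1.778
te_G = (4 + 4·5 + 12)/6 = 36/6 = 6; σ²_G = ((12−4)/6)² = 1.778
te_H = (2 + 4·3 + 10)/6 = 24/6 = 4; σ²_H = ((10−2)/6)² = 1.778
te_I = (7 + 4·9 + 11)/6 = 54/6 = 9; σ²_I = ((11−7)/6)² = 0.444
te_J = (7 + 4·9 + 11)/6 = 54/6 = 9; σ²_J = ((11−7)/6)² = 0.444

Forward pass:
ES_A = 0; EF_A = 7
ES_B = 0; EF_B = 11
ES_C = 0; EF_C = 8
ES_D = max(EF_B=11, EF_C=8) = 11; EF_D = 11+12 = 23
ES_E = 8; EF_E = 8+10 = 18
ES_F = 23; EF_F = 23+5 = 28
ES_G = max(EF_C=8, EF_F=28) = 28; EF_G = 28+6 = 34
ES_H = max(EF_D=23, EF_F=28) = 28; EF_H = 28+4 = 32
ES_I = 11; EF_I = 11+9 = 20
ES_J = max(EF_A=7, EF_E=18, EF_G=34, EF_H=32, EF_I=20) = 34; EF_J = 34+9 = 43
Expected project duration μ = 43 hours. Critical path: B → D → F → G → J.

Variance along critical path = 9.000 + 0.111 + 1.778 + 1.778 + 0.444 = 13.111
σ = √13.111 = 3.621 hours

3.62 hours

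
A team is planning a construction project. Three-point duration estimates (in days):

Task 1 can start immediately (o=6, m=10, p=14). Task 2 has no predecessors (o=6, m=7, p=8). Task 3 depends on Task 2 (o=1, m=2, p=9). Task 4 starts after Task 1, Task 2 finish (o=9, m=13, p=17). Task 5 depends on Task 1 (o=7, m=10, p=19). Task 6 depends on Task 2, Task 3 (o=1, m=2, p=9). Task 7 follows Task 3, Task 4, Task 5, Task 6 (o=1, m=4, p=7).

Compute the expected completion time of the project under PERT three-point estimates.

te_Task 1 = (6 + 4·10 + 14)/6 = 60/6 = 10
te_Task 2 = (6 + 4·7 + 8)/6 = 42/6 = 7
te_Task 3 = (1 + 4·2 + 9)/6 = 18/6 = 3
te_Task 4 = (9 + 4·13 + 17)/6 = 78/6 = 13
te_Task 5 = (7 + 4·10 + 19)/6 = 66/6 = 11
te_Task 6 = (1 + 4·2 + 9)/6 = 18/6 = 3
te_Task 7 = (1 + 4·4 + 7)/6 = 24/6 = 4

Forward pass:
ES_Task 1 = 0; EF_Task 1 = 10
ES_Task 2 = 0; EF_Task 2 = 7
ES_Task 3 = 7; EF_Task 3 = 7+3 = 10
ES_Task 4 = max(EF_Task 1=10, EF_Task 2=7) = 10; EF_Task 4 = 10+13 = 23
ES_Task 5 = 10; EF_Task 5 = 10+11 = 21
ES_Task 6 = max(EF_Task 2=7, EF_Task 3=10) = 10; EF_Task 6 = 10+3 = 13
ES_Task 7 = max(EF_Task 3=10, EF_Task 4=23, EF_Task 5=21, EF_Task 6=13) = 23; EF_Task 7 = 23+4 = 27
Expected project duration μ = 27 days. Critical path: Task 1 → Task 4 → Task 7.

27 days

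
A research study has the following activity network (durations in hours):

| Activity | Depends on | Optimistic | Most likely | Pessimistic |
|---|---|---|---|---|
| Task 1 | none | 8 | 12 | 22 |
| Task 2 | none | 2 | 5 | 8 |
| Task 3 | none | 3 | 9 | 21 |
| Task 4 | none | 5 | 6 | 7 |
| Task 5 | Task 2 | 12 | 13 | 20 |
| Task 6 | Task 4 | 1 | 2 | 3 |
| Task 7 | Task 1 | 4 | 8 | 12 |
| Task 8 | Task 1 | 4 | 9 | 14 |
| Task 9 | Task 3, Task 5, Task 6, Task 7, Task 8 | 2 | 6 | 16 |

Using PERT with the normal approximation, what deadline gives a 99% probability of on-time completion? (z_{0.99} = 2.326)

37.6 hours

te_Task 1 = (8 + 4·12 + 22)/6 = 78/6 = 13; σ²_Task 1 = ((22−8)/6)² = 5.444
te_Task 2 = (2 + 4·5 + 8)/6 = 30/6 = 5; σ²_Task 2 = ((8−2)/6)² = 1.000
te_Task 3 = (3 + 4·9 + 21)/6 = 60/6 = 10; σ²_Task 3 = ((21−3)/6)² = 9.000
te_Task 4 = (5 + 4·6 + 7)/6 = 36/6 = 6; σ²_Task 4 = ((7−5)/6)² = 0.111
te_Task 5 = (12 + 4·13 + 20)/6 = 84/6 = 14; σ²_Task 5 = ((20−12)/6)² = 1.778
te_Task 6 = (1 + 4·2 + 3)/6 = 12/6 = 2; σ²_Task 6 = ((3−1)/6)² = 0.111
te_Task 7 = (4 + 4·8 + 12)/6 = 48/6 = 8; σ²_Task 7 = ((12−4)/6)² = 1.778
te_Task 8 = (4 + 4·9 + 14)/6 = 54/6 = 9; σ²_Task 8 = ((14−4)/6)² = 2.778
te_Task 9 = (2 + 4·6 + 16)/6 = 42/6 = 7; σ²_Task 9 = ((16−2)/6)² = 5.444

Forward pass:
ES_Task 1 = 0; EF_Task 1 = 13
ES_Task 2 = 0; EF_Task 2 = 5
ES_Task 3 = 0; EF_Task 3 = 10
ES_Task 4 = 0; EF_Task 4 = 6
ES_Task 5 = 5; EF_Task 5 = 5+14 = 19
ES_Task 6 = 6; EF_Task 6 = 6+2 = 8
ES_Task 7 = 13; EF_Task 7 = 13+8 = 21
ES_Task 8 = 13; EF_Task 8 = 13+9 = 22
ES_Task 9 = max(EF_Task 3=10, EF_Task 5=19, EF_Task 6=8, EF_Task 7=21, EF_Task 8=22) = 22; EF_Task 9 = 22+7 = 29
Expected project duration μ = 29 hours. Critical path: Task 1 → Task 8 → Task 9.

Variance along critical path = 5.444 + 2.778 + 5.444 = 13.667; σ = 3.697 hours.
D = μ + z·σ = 29 + 2.326·3.697 = 37.6 hours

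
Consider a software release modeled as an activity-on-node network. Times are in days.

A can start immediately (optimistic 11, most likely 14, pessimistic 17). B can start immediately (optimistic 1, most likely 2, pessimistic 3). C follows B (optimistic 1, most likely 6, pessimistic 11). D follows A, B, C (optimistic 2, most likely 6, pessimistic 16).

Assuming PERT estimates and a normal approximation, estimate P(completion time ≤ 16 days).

te_A = (11 + 4·14 + 17)/6 = 84/6 = 14; σ²_A = ((17−11)/6)² = 1.000
te_B = (1 + 4·2 + 3)/6 = 12/6 = 2; σ²_B = ((3−1)/6)² = 0.111
te_C = (1 + 4·6 + 11)/6 = 36/6 = 6; σ²_C = ((11−1)/6)² = 2.778
te_D = (2 + 4·6 + 16)/6 = 42/6 = 7; σ²_D = ((16−2)/6)² = 5.444

Forward pass:
ES_A = 0; EF_A = 14
ES_B = 0; EF_B = 2
ES_C = 2; EF_C = 2+6 = 8
ES_D = max(EF_A=14, EF_B=2, EF_C=8) = 14; EF_D = 14+7 = 21
Expected project duration μ = 21 days. Critical path: A → D.

Variance along critical path = 1.000 + 5.444 = 6.444; σ = √6.444 = 2.539 days.
Z = (16 − 21) / 2.539 = -1.970
P(T ≤ 16) = Φ(-1.970) ≈ 0.024

0.024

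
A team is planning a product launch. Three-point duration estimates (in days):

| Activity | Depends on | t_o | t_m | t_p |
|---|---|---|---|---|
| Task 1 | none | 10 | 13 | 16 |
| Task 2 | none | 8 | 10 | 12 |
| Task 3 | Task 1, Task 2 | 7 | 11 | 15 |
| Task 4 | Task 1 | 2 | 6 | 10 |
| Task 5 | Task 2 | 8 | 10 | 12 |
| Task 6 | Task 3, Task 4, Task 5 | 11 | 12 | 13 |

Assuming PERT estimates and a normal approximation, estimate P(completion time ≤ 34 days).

0.120

te_Task 1 = (10 + 4·13 + 16)/6 = 78/6 = 13; σ²_Task 1 = ((16−10)/6)² = 1.000
te_Task 2 = (8 + 4·10 + 12)/6 = 60/6 = 10; σ²_Task 2 = ((12−8)/6)² = 0.444
te_Task 3 = (7 + 4·11 + 15)/6 = 66/6 = 11; σ²_Task 3 = ((15−7)/6)² = 1.778
te_Task 4 = (2 + 4·6 + 10)/6 = 36/6 = 6; σ²_Task 4 = ((10−2)/6)² = 1.778
te_Task 5 = (8 + 4·10 + 12)/6 = 60/6 = 10; σ²_Task 5 = ((12−8)/6)² = 0.444
te_Task 6 = (11 + 4·12 + 13)/6 = 72/6 = 12; σ²_Task 6 = ((13−11)/6)² = 0.111

Forward pass:
ES_Task 1 = 0; EF_Task 1 = 13
ES_Task 2 = 0; EF_Task 2 = 10
ES_Task 3 = max(EF_Task 1=13, EF_Task 2=10) = 13; EF_Task 3 = 13+11 = 24
ES_Task 4 = 13; EF_Task 4 = 13+6 = 19
ES_Task 5 = 10; EF_Task 5 = 10+10 = 20
ES_Task 6 = max(EF_Task 3=24, EF_Task 4=19, EF_Task 5=20) = 24; EF_Task 6 = 24+12 = 36
Expected project duration μ = 36 days. Critical path: Task 1 → Task 3 → Task 6.

Variance along critical path = 1.000 + 1.778 + 0.111 = 2.889; σ = √2.889 = 1.700 days.
Z = (34 − 36) / 1.700 = -1.177
P(T ≤ 34) = Φ(-1.177) ≈ 0.120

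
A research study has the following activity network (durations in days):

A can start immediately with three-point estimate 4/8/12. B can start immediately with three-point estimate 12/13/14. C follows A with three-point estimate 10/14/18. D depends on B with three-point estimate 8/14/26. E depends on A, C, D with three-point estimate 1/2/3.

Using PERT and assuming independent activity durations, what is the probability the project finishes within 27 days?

0.162

te_A = (4 + 4·8 + 12)/6 = 48/6 = 8; σ²_A = ((12−4)/6)² = 1.778
te_B = (12 + 4·13 + 14)/6 = 78/6 = 13; σ²_B = ((14−12)/6)² = 0.111
te_C = (10 + 4·14 + 18)/6 = 84/6 = 14; σ²_C = ((18−10)/6)² = 1.778
te_D = (8 + 4·14 + 26)/6 = 90/6 = 15; σ²_D = ((26−8)/6)² = 9.000
te_E = (1 + 4·2 + 3)/6 = 12/6 = 2; σ²_E = ((3−1)/6)² = 0.111

Forward pass:
ES_A = 0; EF_A = 8
ES_B = 0; EF_B = 13
ES_C = 8; EF_C = 8+14 = 22
ES_D = 13; EF_D = 13+15 = 28
ES_E = max(EF_A=8, EF_C=22, EF_D=28) = 28; EF_E = 28+2 = 30
Expected project duration μ = 30 days. Critical path: B → D → E.

Variance along critical path = 0.111 + 9.000 + 0.111 = 9.222; σ = √9.222 = 3.037 days.
Z = (27 − 30) / 3.037 = -0.988
P(T ≤ 27) = Φ(-0.988) ≈ 0.162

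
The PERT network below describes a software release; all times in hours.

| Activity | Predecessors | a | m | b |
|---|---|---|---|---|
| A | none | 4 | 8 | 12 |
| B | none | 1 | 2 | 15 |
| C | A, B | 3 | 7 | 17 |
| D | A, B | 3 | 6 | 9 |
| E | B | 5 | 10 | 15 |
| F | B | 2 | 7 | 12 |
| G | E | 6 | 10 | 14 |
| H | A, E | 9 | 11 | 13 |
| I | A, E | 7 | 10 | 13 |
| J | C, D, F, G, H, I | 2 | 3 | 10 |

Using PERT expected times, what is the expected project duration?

29 hours

te_A = (4 + 4·8 + 12)/6 = 48/6 = 8
te_B = (1 + 4·2 + 15)/6 = 24/6 = 4
te_C = (3 + 4·7 + 17)/6 = 48/6 = 8
te_D = (3 + 4·6 + 9)/6 = 36/6 = 6
te_E = (5 + 4·10 + 15)/6 = 60/6 = 10
te_F = (2 + 4·7 + 12)/6 = 42/6 = 7
te_G = (6 + 4·10 + 14)/6 = 60/6 = 10
te_H = (9 + 4·11 + 13)/6 = 66/6 = 11
te_I = (7 + 4·10 + 13)/6 = 60/6 = 10
te_J = (2 + 4·3 + 10)/6 = 24/6 = 4

Forward pass:
ES_A = 0; EF_A = 8
ES_B = 0; EF_B = 4
ES_C = max(EF_A=8, EF_B=4) = 8; EF_C = 8+8 = 16
ES_D = max(EF_A=8, EF_B=4) = 8; EF_D = 8+6 = 14
ES_E = 4; EF_E = 4+10 = 14
ES_F = 4; EF_F = 4+7 = 11
ES_G = 14; EF_G = 14+10 = 24
ES_H = max(EF_A=8, EF_E=14) = 14; EF_H = 14+11 = 25
ES_I = max(EF_A=8, EF_E=14) = 14; EF_I = 14+10 = 24
ES_J = max(EF_C=16, EF_D=14, EF_F=11, EF_G=24, EF_H=25, EF_I=24) = 25; EF_J = 25+4 = 29
Expected project duration μ = 29 hours. Critical path: B → E → H → J.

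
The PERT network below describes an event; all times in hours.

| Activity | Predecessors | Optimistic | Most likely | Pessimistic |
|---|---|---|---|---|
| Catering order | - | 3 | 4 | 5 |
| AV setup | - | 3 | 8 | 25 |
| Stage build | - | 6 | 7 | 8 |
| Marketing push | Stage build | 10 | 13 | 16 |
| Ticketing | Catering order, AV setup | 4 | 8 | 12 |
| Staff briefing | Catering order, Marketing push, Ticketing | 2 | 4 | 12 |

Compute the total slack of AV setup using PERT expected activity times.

2 hours

te_Catering order = (3 + 4·4 + 5)/6 = 24/6 = 4
te_AV setup = (3 + 4·8 + 25)/6 = 60/6 = 10
te_Stage build = (6 + 4·7 + 8)/6 = 42/6 = 7
te_Marketing push = (10 + 4·13 + 16)/6 = 78/6 = 13
te_Ticketing = (4 + 4·8 + 12)/6 = 48/6 = 8
te_Staff briefing = (2 + 4·4 + 12)/6 = 30/6 = 5

Forward pass:
ES_Catering order = 0; EF_Catering order = 4
ES_AV setup = 0; EF_AV setup = 10
ES_Stage build = 0; EF_Stage build = 7
ES_Marketing push = 7; EF_Marketing push = 7+13 = 20
ES_Ticketing = max(EF_Catering order=4, EF_AV setup=10) = 10; EF_Ticketing = 10+8 = 18
ES_Staff briefing = max(EF_Catering order=4, EF_Marketing push=20, EF_Ticketing=18) = 20; EF_Staff briefing = 20+5 = 25
Expected project duration μ = 25 hours. Critical path: Stage build → Marketing push → Staff briefing.

Backward pass:
LF_Staff briefing = 25; LS_Staff briefing = 25−5 = 20
LF_Ticketing = LS_Staff briefing = 20; LS_Ticketing = 20−8 = 12
LF_Marketing push = LS_Staff briefing = 20; LS_Marketing push = 20−13 = 7
LF_Stage build = LS_Marketing push = 7; LS_Stage build = 7−7 = 0
LF_AV setup = LS_Ticketing = 12; LS_AV setup = 12−10 = 2
LF_Catering order = min(LS_Ticketing=12, LS_Staff briefing=20) = 12; LS_Catering order = 12−4 = 8
Slack_AV setup = LS_AV setup − ES_AV setup = 2 − 0 = 2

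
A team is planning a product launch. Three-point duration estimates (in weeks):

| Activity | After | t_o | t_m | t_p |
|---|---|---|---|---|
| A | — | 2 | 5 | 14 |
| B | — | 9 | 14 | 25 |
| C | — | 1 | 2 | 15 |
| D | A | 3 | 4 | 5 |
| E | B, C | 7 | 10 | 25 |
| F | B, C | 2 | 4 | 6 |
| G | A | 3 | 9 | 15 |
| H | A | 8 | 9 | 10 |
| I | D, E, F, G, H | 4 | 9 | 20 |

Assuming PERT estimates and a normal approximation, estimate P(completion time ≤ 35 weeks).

te_A = (2 + 4·5 + 14)/6 = 36/6 = 6; σ²_A = ((14−2)/6)² = 4.000
te_B = (9 + 4·14 + 25)/6 = 90/6 = 15; σ²_B = ((25−9)/6)² = 7.111
te_C = (1 + 4·2 + 15)/6 = 24/6 = 4; σ²_C = ((15−1)/6)² = 5.444
te_D = (3 + 4·4 + 5)/6 = 24/6 = 4; σ²_D = ((5−3)/6)² = 0.111
te_E = (7 + 4·10 + 25)/6 = 72/6 = 12; σ²_E = ((25−7)/6)² = 9.000
te_F = (2 + 4·4 + 6)/6 = 24/6 = 4; σ²_F = ((6−2)/6)² = 0.444
te_G = (3 + 4·9 + 15)/6 = 54/6 = 9; σ²_G = ((15−3)/6)² = 4.000
te_H = (8 + 4·9 + 10)/6 = 54/6 = 9; σ²_H = ((10−8)/6)² = 0.111
te_I = (4 + 4·9 + 20)/6 = 60/6 = 10; σ²_I = ((20−4)/6)² = 7.111

Forward pass:
ES_A = 0; EF_A = 6
ES_B = 0; EF_B = 15
ES_C = 0; EF_C = 4
ES_D = 6; EF_D = 6+4 = 10
ES_E = max(EF_B=15, EF_C=4) = 15; EF_E = 15+12 = 27
ES_F = max(EF_B=15, EF_C=4) = 15; EF_F = 15+4 = 19
ES_G = 6; EF_G = 6+9 = 15
ES_H = 6; EF_H = 6+9 = 15
ES_I = max(EF_D=10, EF_E=27, EF_F=19, EF_G=15, EF_H=15) = 27; EF_I = 27+10 = 37
Expected project duration μ = 37 weeks. Critical path: B → E → I.

Variance along critical path = 7.111 + 9.000 + 7.111 = 23.222; σ = √23.222 = 4.819 weeks.
Z = (35 − 37) / 4.819 = -0.415
P(T ≤ 35) = Φ(-0.415) ≈ 0.339

0.339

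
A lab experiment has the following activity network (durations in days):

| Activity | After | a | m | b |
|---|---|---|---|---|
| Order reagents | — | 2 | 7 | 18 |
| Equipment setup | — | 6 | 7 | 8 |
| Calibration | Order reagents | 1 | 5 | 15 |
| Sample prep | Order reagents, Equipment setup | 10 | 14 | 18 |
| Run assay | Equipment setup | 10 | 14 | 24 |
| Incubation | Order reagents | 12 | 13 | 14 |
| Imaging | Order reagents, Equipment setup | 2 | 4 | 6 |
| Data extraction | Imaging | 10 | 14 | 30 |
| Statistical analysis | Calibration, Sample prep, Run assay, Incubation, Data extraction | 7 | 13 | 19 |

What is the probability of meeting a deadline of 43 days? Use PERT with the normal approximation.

te_Order reagents = (2 + 4·7 + 18)/6 = 48/6 = 8; σ²_Order reagents = ((18−2)/6)² = 7.111
te_Equipment setup = (6 + 4·7 + 8)/6 = 42/6 = 7; σ²_Equipment setup = ((8−6)/6)² = 0.111
te_Calibration = (1 + 4·5 + 15)/6 = 36/6 = 6; σ²_Calibration = ((15−1)/6)² = 5.444
te_Sample prep = (10 + 4·14 + 18)/6 = 84/6 = 14; σ²_Sample prep = ((18−10)/6)² = 1.778
te_Run assay = (10 + 4·14 + 24)/6 = 90/6 = 15; σ²_Run assay = ((24−10)/6)² = 5.444
te_Incubation = (12 + 4·13 + 14)/6 = 78/6 = 13; σ²_Incubation = ((14−12)/6)² = 0.111
te_Imaging = (2 + 4·4 + 6)/6 = 24/6 = 4; σ²_Imaging = ((6−2)/6)² = 0.444
te_Data extraction = (10 + 4·14 + 30)/6 = 96/6 = 16; σ²_Data extraction = ((30−10)/6)² = 11.111
te_Statistical analysis = (7 + 4·13 + 19)/6 = 78/6 = 13; σ²_Statistical analysis = ((19−7)/6)² = 4.000

Forward pass:
ES_Order reagents = 0; EF_Order reagents = 8
ES_Equipment setup = 0; EF_Equipment setup = 7
ES_Calibration = 8; EF_Calibration = 8+6 = 14
ES_Sample prep = max(EF_Order reagents=8, EF_Equipment setup=7) = 8; EF_Sample prep = 8+14 = 22
ES_Run assay = 7; EF_Run assay = 7+15 = 22
ES_Incubation = 8; EF_Incubation = 8+13 = 21
ES_Imaging = max(EF_Order reagents=8, EF_Equipment setup=7) = 8; EF_Imaging = 8+4 = 12
ES_Data extraction = 12; EF_Data extraction = 12+16 = 28
ES_Statistical analysis = max(EF_Calibration=14, EF_Sample prep=22, EF_Run assay=22, EF_Incubation=21, EF_Data extraction=28) = 28; EF_Statistical analysis = 28+13 = 41
Expected project duration μ = 41 days. Critical path: Order reagents → Imaging → Data extraction → Statistical analysis.

Variance along critical path = 7.111 + 0.444 + 11.111 + 4.000 = 22.667; σ = √22.667 = 4.761 days.
Z = (43 − 41) / 4.761 = 0.420
P(T ≤ 43) = Φ(0.420) ≈ 0.663

0.663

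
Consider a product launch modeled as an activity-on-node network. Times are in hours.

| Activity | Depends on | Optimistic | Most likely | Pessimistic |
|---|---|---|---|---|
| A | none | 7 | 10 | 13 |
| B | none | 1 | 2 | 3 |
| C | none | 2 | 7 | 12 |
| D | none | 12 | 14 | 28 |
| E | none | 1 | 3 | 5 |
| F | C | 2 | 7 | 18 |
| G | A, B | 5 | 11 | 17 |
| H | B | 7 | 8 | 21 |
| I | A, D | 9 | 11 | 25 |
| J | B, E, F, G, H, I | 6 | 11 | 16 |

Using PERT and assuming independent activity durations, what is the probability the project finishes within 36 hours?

te_A = (7 + 4·10 + 13)/6 = 60/6 = 10; σ²_A = ((13−7)/6)² = 1.000
te_B = (1 + 4·2 + 3)/6 = 12/6 = 2; σ²_B = ((3−1)/6)² = 0.111
te_C = (2 + 4·7 + 12)/6 = 42/6 = 7; σ²_C = ((12−2)/6)² = 2.778
te_D = (12 + 4·14 + 28)/6 = 96/6 = 16; σ²_D = ((28−12)/6)² = 7.111
te_E = (1 + 4·3 + 5)/6 = 18/6 = 3; σ²_E = ((5−1)/6)² = 0.444
te_F = (2 + 4·7 + 18)/6 = 48/6 = 8; σ²_F = ((18−2)/6)² = 7.111
te_G = (5 + 4·11 + 17)/6 = 66/6 = 11; σ²_G = ((17−5)/6)² = 4.000
te_H = (7 + 4·8 + 21)/6 = 60/6 = 10; σ²_H = ((21−7)/6)² = 5.444
te_I = (9 + 4·11 + 25)/6 = 78/6 = 13; σ²_I = ((25−9)/6)² = 7.111
te_J = (6 + 4·11 + 16)/6 = 66/6 = 11; σ²_J = ((16−6)/6)² = 2.778

Forward pass:
ES_A = 0; EF_A = 10
ES_B = 0; EF_B = 2
ES_C = 0; EF_C = 7
ES_D = 0; EF_D = 16
ES_E = 0; EF_E = 3
ES_F = 7; EF_F = 7+8 = 15
ES_G = max(EF_A=10, EF_B=2) = 10; EF_G = 10+11 = 21
ES_H = 2; EF_H = 2+10 = 12
ES_I = max(EF_A=10, EF_D=16) = 16; EF_I = 16+13 = 29
ES_J = max(EF_B=2, EF_E=3, EF_F=15, EF_G=21, EF_H=12, EF_I=29) = 29; EF_J = 29+11 = 40
Expected project duration μ = 40 hours. Critical path: D → I → J.

Variance along critical path = 7.111 + 7.111 + 2.778 = 17.000; σ = √17.000 = 4.123 hours.
Z = (36 − 40) / 4.123 = -0.970
P(T ≤ 36) = Φ(-0.970) ≈ 0.166

0.166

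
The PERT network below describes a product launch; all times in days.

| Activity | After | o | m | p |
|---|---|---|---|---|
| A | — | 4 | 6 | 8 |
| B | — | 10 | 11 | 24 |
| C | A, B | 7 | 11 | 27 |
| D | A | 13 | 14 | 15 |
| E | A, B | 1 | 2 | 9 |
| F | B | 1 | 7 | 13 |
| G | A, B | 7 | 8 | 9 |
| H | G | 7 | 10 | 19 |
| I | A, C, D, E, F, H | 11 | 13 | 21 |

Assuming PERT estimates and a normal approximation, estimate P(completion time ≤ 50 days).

te_A = (4 + 4·6 + 8)/6 = 36/6 = 6; σ²_A = ((8−4)/6)² = 0.444
te_B = (10 + 4·11 + 24)/6 = 78/6 = 13; σ²_B = ((24−10)/6)² = 5.444
te_C = (7 + 4·11 + 27)/6 = 78/6 = 13; σ²_C = ((27−7)/6)² = 11.111
te_D = (13 + 4·14 + 15)/6 = 84/6 = 14; σ²_D = ((15−13)/6)² = 0.111
te_E = (1 + 4·2 + 9)/6 = 18/6 = 3; σ²_E = ((9−1)/6)² = 1.778
te_F = (1 + 4·7 + 13)/6 = 42/6 = 7; σ²_F = ((13−1)/6)² = 4.000
te_G = (7 + 4·8 + 9)/6 = 48/6 = 8; σ²_G = ((9−7)/6)² = 0.111
te_H = (7 + 4·10 + 19)/6 = 66/6 = 11; σ²_H = ((19−7)/6)² = 4.000
te_I = (11 + 4·13 + 21)/6 = 84/6 = 14; σ²_I = ((21−11)/6)² = 2.778

Forward pass:
ES_A = 0; EF_A = 6
ES_B = 0; EF_B = 13
ES_C = max(EF_A=6, EF_B=13) = 13; EF_C = 13+13 = 26
ES_D = 6; EF_D = 6+14 = 20
ES_E = max(EF_A=6, EF_B=13) = 13; EF_E = 13+3 = 16
ES_F = 13; EF_F = 13+7 = 20
ES_G = max(EF_A=6, EF_B=13) = 13; EF_G = 13+8 = 21
ES_H = 21; EF_H = 21+11 = 32
ES_I = max(EF_A=6, EF_C=26, EF_D=20, EF_E=16, EF_F=20, EF_H=32) = 32; EF_I = 32+14 = 46
Expected project duration μ = 46 days. Critical path: B → G → H → I.

Variance along critical path = 5.444 + 0.111 + 4.000 + 2.778 = 12.333; σ = √12.333 = 3.512 days.
Z = (50 − 46) / 3.512 = 1.139
P(T ≤ 50) = Φ(1.139) ≈ 0.873

0.873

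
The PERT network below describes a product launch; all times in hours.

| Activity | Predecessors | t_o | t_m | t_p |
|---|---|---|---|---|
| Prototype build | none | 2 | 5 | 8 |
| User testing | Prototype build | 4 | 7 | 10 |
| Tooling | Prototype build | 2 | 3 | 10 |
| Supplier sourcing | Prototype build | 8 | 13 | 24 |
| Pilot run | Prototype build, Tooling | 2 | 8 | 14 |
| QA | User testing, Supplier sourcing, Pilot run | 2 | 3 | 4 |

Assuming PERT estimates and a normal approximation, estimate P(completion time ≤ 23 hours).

0.636

te_Prototype build = (2 + 4·5 + 8)/6 = 30/6 = 5; σ²_Prototype build = ((8−2)/6)² = 1.000
te_User testing = (4 + 4·7 + 10)/6 = 42/6 = 7; σ²_User testing = ((10−4)/6)² = 1.000
te_Tooling = (2 + 4·3 + 10)/6 = 24/6 = 4; σ²_Tooling = ((10−2)/6)² = 1.778
te_Supplier sourcing = (8 + 4·13 + 24)/6 = 84/6 = 14; σ²_Supplier sourcing = ((24−8)/6)² = 7.111
te_Pilot run = (2 + 4·8 + 14)/6 = 48/6 = 8; σ²_Pilot run = ((14−2)/6)² = 4.000
te_QA = (2 + 4·3 + 4)/6 = 18/6 = 3; σ²_QA = ((4−2)/6)² = 0.111

Forward pass:
ES_Prototype build = 0; EF_Prototype build = 5
ES_User testing = 5; EF_User testing = 5+7 = 12
ES_Tooling = 5; EF_Tooling = 5+4 = 9
ES_Supplier sourcing = 5; EF_Supplier sourcing = 5+14 = 19
ES_Pilot run = max(EF_Prototype build=5, EF_Tooling=9) = 9; EF_Pilot run = 9+8 = 17
ES_QA = max(EF_User testing=12, EF_Supplier sourcing=19, EF_Pilot run=17) = 19; EF_QA = 19+3 = 22
Expected project duration μ = 22 hours. Critical path: Prototype build → Supplier sourcing → QA.

Variance along critical path = 1.000 + 7.111 + 0.111 = 8.222; σ = √8.222 = 2.867 hours.
Z = (23 − 22) / 2.867 = 0.349
P(T ≤ 23) = Φ(0.349) ≈ 0.636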